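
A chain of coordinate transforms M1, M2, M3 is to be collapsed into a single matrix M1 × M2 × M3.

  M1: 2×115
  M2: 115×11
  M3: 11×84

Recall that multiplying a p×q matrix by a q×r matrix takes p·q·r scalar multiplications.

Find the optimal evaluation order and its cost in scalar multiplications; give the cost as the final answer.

4378

(M1 × (M2 × M3)): cost 125580.
((M1 × M2) × M3): cost 4378.
Optimal: ((M1 × M2) × M3) with cost 4378.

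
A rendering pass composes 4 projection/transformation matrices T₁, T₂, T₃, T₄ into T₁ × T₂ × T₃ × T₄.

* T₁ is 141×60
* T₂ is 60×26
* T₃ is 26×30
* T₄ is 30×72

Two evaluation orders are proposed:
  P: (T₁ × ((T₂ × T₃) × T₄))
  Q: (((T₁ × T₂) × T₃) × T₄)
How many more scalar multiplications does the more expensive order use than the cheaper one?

Order P = (T₁ × ((T₂ × T₃) × T₄)): (T₂ × T₃): 60×26 by 26×30 → 60×30, cost 60·26·30 = 46800; ((T₂ × T₃) × T₄): 60×30 by 30×72 → 60×72, cost 60·30·72 = 129600; cumulative 176400; (T₁ × ((T₂ × T₃) × T₄)): 141×60 by 60×72 → 141×72, cost 141·60·72 = 609120; cumulative 785520. Total 785520.
Order Q = (((T₁ × T₂) × T₃) × T₄): (T₁ × T₂): 141×60 by 60×26 → 141×26, cost 141·60·26 = 219960; ((T₁ × T₂) × T₃): 141×26 by 26×30 → 141×30, cost 141·26·30 = 109980; cumulative 329940; (((T₁ × T₂) × T₃) × T₄): 141×30 by 30×72 → 141×72, cost 141·30·72 = 304560; cumulative 634500. Total 634500.
Difference: |785520 − 634500| = 151020.

151020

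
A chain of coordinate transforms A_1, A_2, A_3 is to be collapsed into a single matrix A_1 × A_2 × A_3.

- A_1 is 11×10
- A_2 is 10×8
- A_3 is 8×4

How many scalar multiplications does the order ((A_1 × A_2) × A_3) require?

1232

(A_1 × A_2): 11×10 by 10×8 → 11×8, cost 11·10·8 = 880
((A_1 × A_2) × A_3): 11×8 by 8×4 → 11×4, cost 11·8·4 = 352; cumulative 1232
Total: 1232 scalar multiplications.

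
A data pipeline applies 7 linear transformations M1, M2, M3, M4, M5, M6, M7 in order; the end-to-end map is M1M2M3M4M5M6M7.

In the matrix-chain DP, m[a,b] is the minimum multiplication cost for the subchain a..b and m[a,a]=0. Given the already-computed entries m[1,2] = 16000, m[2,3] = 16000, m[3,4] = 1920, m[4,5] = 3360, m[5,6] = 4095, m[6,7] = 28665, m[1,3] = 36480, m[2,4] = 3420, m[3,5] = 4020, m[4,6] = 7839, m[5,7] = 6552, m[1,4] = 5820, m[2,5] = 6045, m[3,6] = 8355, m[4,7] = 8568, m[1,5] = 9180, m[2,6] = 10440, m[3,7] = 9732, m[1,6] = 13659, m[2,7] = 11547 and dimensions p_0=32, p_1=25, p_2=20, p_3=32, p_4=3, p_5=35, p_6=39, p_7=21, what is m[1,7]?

14388

m[1,7] = min over k∈[1,6] of m[1,k]+m[k+1,7]+p_{0}·p_k·p_{7}.
k=1: 0 + 11547 + 32·25·21 = 28347; k=2: 16000 + 9732 + 32·20·21 = 39172; k=3: 36480 + 8568 + 32·32·21 = 66552; k=4: 5820 + 6552 + 32·3·21 = 14388; k=5: 9180 + 28665 + 32·35·21 = 61365; k=6: 13659 + 0 + 32·39·21 = 39867.
Minimum: 14388 at k=4.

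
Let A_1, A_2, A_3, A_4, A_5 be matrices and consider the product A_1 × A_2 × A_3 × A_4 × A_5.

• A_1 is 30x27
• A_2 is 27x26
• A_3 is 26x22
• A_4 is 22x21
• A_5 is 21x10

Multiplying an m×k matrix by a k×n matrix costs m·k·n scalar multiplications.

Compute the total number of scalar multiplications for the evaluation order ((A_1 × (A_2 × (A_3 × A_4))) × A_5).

50064

(A_3 × A_4): 26×22 by 22×21 → 26×21, cost 26·22·21 = 12012
(A_2 × (A_3 × A_4)): 27×26 by 26×21 → 27×21, cost 27·26·21 = 14742; cumulative 26754
(A_1 × (A_2 × (A_3 × A_4))): 30×27 by 27×21 → 30×21, cost 30·27·21 = 17010; cumulative 43764
((A_1 × (A_2 × (A_3 × A_4))) × A_5): 30×21 by 21×10 → 30×10, cost 30·21·10 = 6300; cumulative 50064
Total: 50064 scalar multiplications.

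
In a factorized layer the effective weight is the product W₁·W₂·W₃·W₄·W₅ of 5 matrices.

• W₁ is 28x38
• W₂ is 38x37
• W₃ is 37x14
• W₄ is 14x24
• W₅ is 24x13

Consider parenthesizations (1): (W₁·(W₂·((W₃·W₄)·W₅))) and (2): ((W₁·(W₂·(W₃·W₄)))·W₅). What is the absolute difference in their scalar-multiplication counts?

Order (1) = (W₁·(W₂·((W₃·W₄)·W₅))): (W₃·W₄): 37×14 by 14×24 → 37×24, cost 37·14·24 = 12432; ((W₃·W₄)·W₅): 37×24 by 24×13 → 37×13, cost 37·24·13 = 11544; cumulative 23976; (W₂·((W₃·W₄)·W₅)): 38×37 by 37×13 → 38×13, cost 38·37·13 = 18278; cumulative 42254; (W₁·(W₂·((W₃·W₄)·W₅))): 28×38 by 38×13 → 28×13, cost 28·38·13 = 13832; cumulative 56086. Total 56086.
Order (2) = ((W₁·(W₂·(W₃·W₄)))·W₅): (W₃·W₄): 37×14 by 14×24 → 37×24, cost 37·14·24 = 12432; (W₂·(W₃·W₄)): 38×37 by 37×24 → 38×24, cost 38·37·24 = 33744; cumulative 46176; (W₁·(W₂·(W₃·W₄))): 28×38 by 38×24 → 28×24, cost 28·38·24 = 25536; cumulative 71712; ((W₁·(W₂·(W₃·W₄)))·W₅): 28×24 by 24×13 → 28×13, cost 28·24·13 = 8736; cumulative 80448. Total 80448.
Difference: |56086 − 80448| = 24362.

24362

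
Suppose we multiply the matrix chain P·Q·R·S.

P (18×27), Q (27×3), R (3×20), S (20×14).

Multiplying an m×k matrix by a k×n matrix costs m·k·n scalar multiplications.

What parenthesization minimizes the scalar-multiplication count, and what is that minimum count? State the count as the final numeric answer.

Adjacent pairs: PQ = 18·27·3 = 1458; QR = 27·3·20 = 1620; RS = 3·20·14 = 840.
Length 3: P..R: k=1: 0+1620+18·27·20=11340; k=2: 1458+0+18·3·20=2538 → min 2538 | Q..S: k=2: 0+840+27·3·14=1974; k=3: 1620+0+27·20·14=9180 → min 1974.
Length 4: P..S: k=1: 0+1974+18·27·14=8778; k=2: 1458+840+18·3·14=3054; k=3: 2538+0+18·20·14=7578 → min 3054.
Optimal parenthesization: ((P·Q)·(R·S)) with cost 3054.

3054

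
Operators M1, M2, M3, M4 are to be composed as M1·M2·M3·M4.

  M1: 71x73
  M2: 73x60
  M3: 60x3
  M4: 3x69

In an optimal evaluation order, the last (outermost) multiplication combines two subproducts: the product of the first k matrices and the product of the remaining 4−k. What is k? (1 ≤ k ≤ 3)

Adjacent pairs: M1M2 = 71·73·60 = 310980; M2M3 = 73·60·3 = 13140; M3M4 = 60·3·69 = 12420.
Length 3: M1..M3: k=1: 0+13140+71·73·3=28689; k=2: 310980+0+71·60·3=323760 → min 28689 | M2..M4: k=2: 0+12420+73·60·69=314640; k=3: 13140+0+73·3·69=28251 → min 28251.
Top-level splits: k=1: (M1..M1)·(M2..M4) → 0+28251+71·73·69 = 385878; k=2: (M1..M2)·(M3..M4) → 310980+12420+71·60·69 = 617340; k=3: (M1..M3)·(M4..M4) → 28689+0+71·3·69 = 43386.
Best split is after M3, i.e. k = 3.

3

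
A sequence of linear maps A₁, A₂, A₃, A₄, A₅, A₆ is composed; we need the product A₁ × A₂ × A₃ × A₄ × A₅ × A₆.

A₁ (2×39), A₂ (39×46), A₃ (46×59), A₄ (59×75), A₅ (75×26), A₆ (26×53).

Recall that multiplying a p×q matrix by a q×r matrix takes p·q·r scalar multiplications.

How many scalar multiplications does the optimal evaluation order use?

24522

Adjacent pairs: A₁A₂ = 2·39·46 = 3588; A₂A₃ = 39·46·59 = 105846; A₃A₄ = 46·59·75 = 203550; A₄A₅ = 59·75·26 = 115050; A₅A₆ = 75·26·53 = 103350.
Length 3: A₁..A₃: k=1: 0+105846+2·39·59=110448; k=2: 3588+0+2·46·59=9016 → min 9016 | A₂..A₄: k=2: 0+203550+39·46·75=338100; k=3: 105846+0+39·59·75=278421 → min 278421 | A₃..A₅: k=3: 0+115050+46·59·26=185614; k=4: 203550+0+46·75·26=293250 → min 185614 | A₄..A₆: k=4: 0+103350+59·75·53=337875; k=5: 115050+0+59·26·53=196352 → min 196352.
Length 4: A₁..A₄: k=1: 0+278421+2·39·75=284271; k=2: 3588+203550+2·46·75=214038; k=3: 9016+0+2·59·75=17866 → min 17866 | A₂..A₅: k=2: 0+185614+39·46·26=232258; k=3: 105846+115050+39·59·26=280722; k=4: 278421+0+39·75·26=354471 → min 232258 | A₃..A₆: k=3: 0+196352+46·59·53=340194; k=4: 203550+103350+46·75·53=489750; k=5: 185614+0+46·26·53=249002 → min 249002.
Length 5: A₁..A₅: k=1: 0+232258+2·39·26=234286; k=2: 3588+185614+2·46·26=191594; k=3: 9016+115050+2·59·26=127134; k=4: 17866+0+2·75·26=21766 → min 21766 | A₂..A₆: k=2: 0+249002+39·46·53=344084; k=3: 105846+196352+39·59·53=424151; k=4: 278421+103350+39·75·53=536796; k=5: 232258+0+39·26·53=286000 → min 286000.
Length 6: A₁..A₆: k=1: 0+286000+2·39·53=290134; k=2: 3588+249002+2·46·53=257466; k=3: 9016+196352+2·59·53=211622; k=4: 17866+103350+2·75·53=129166; k=5: 21766+0+2·26·53=24522 → min 24522.
Optimal order: (((((A₁ × A₂) × A₃) × A₄) × A₅) × A₆) with cost 24522.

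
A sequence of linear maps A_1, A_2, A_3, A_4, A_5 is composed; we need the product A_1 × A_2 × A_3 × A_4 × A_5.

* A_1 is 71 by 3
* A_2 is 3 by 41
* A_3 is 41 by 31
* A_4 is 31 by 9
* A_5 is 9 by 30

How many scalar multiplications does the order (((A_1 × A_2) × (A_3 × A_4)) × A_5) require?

(A_1 × A_2): 71×3 by 3×41 → 71×41, cost 71·3·41 = 8733
(A_3 × A_4): 41×31 by 31×9 → 41×9, cost 41·31·9 = 11439
((A_1 × A_2) × (A_3 × A_4)): 71×41 by 41×9 → 71×9, cost 71·41·9 = 26199; cumulative 46371
(((A_1 × A_2) × (A_3 × A_4)) × A_5): 71×9 by 9×30 → 71×30, cost 71·9·30 = 19170; cumulative 65541
Total: 65541 scalar multiplications.

65541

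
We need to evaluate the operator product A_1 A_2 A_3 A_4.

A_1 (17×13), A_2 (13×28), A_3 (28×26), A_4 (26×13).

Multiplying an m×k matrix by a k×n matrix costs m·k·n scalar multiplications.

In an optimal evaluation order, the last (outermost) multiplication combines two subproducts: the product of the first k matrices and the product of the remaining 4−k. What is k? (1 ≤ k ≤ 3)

1

Adjacent pairs: A_1A_2 = 17·13·28 = 6188; A_2A_3 = 13·28·26 = 9464; A_3A_4 = 28·26·13 = 9464.
Length 3: A_1..A_3: k=1: 0+9464+17·13·26=15210; k=2: 6188+0+17·28·26=18564 → min 15210 | A_2..A_4: k=2: 0+9464+13·28·13=14196; k=3: 9464+0+13·26·13=13858 → min 13858.
Top-level splits: k=1: (A_1..A_1)·(A_2..A_4) → 0+13858+17·13·13 = 16731; k=2: (A_1..A_2)·(A_3..A_4) → 6188+9464+17·28·13 = 21840; k=3: (A_1..A_3)·(A_4..A_4) → 15210+0+17·26·13 = 20956.
Best split is after A_1, i.e. k = 1.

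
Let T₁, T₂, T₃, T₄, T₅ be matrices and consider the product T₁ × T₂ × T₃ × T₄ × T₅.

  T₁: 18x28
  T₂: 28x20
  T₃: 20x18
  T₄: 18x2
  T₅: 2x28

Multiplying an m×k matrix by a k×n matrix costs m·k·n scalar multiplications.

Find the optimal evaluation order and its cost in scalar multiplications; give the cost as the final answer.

Adjacent pairs: T₁T₂ = 18·28·20 = 10080; T₂T₃ = 28·20·18 = 10080; T₃T₄ = 20·18·2 = 720; T₄T₅ = 18·2·28 = 1008.
Length 3: T₁..T₃: k=1: 0+10080+18·28·18=19152; k=2: 10080+0+18·20·18=16560 → min 16560 | T₂..T₄: k=2: 0+720+28·20·2=1840; k=3: 10080+0+28·18·2=11088 → min 1840 | T₃..T₅: k=3: 0+1008+20·18·28=11088; k=4: 720+0+20·2·28=1840 → min 1840.
Length 4: T₁..T₄: k=1: 0+1840+18·28·2=2848; k=2: 10080+720+18·20·2=11520; k=3: 16560+0+18·18·2=17208 → min 2848 | T₂..T₅: k=2: 0+1840+28·20·28=17520; k=3: 10080+1008+28·18·28=25200; k=4: 1840+0+28·2·28=3408 → min 3408.
Length 5: T₁..T₅: k=1: 0+3408+18·28·28=17520; k=2: 10080+1840+18·20·28=22000; k=3: 16560+1008+18·18·28=26640; k=4: 2848+0+18·2·28=3856 → min 3856.
Optimal parenthesization: ((T₁ × (T₂ × (T₃ × T₄))) × T₅) with cost 3856.

3856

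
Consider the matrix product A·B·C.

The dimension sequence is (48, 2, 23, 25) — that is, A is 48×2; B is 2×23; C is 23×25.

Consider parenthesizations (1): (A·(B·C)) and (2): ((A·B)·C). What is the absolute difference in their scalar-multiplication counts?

26258

Order (1) = (A·(B·C)): (B·C): 2×23 by 23×25 → 2×25, cost 2·23·25 = 1150; (A·(B·C)): 48×2 by 2×25 → 48×25, cost 48·2·25 = 2400; cumulative 3550. Total 3550.
Order (2) = ((A·B)·C): (A·B): 48×2 by 2×23 → 48×23, cost 48·2·23 = 2208; ((A·B)·C): 48×23 by 23×25 → 48×25, cost 48·23·25 = 27600; cumulative 29808. Total 29808.
Difference: |3550 − 29808| = 26258.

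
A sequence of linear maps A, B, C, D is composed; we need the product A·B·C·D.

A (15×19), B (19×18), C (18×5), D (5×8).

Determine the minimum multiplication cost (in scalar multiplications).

Adjacent pairs: AB = 15·19·18 = 5130; BC = 19·18·5 = 1710; CD = 18·5·8 = 720.
Length 3: A..C: k=1: 0+1710+15·19·5=3135; k=2: 5130+0+15·18·5=6480 → min 3135 | B..D: k=2: 0+720+19·18·8=3456; k=3: 1710+0+19·5·8=2470 → min 2470.
Length 4: A..D: k=1: 0+2470+15·19·8=4750; k=2: 5130+720+15·18·8=8010; k=3: 3135+0+15·5·8=3735 → min 3735.
Optimal order: ((A·(B·C))·D) with cost 3735.

3735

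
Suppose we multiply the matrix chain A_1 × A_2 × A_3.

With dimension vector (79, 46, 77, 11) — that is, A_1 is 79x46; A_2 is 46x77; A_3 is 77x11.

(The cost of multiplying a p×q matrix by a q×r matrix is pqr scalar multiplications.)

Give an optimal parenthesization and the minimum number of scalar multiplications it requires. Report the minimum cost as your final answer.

(A_1 × (A_2 × A_3)): cost 78936.
((A_1 × A_2) × A_3): cost 346731.
Optimal: (A_1 × (A_2 × A_3)) with cost 78936.

78936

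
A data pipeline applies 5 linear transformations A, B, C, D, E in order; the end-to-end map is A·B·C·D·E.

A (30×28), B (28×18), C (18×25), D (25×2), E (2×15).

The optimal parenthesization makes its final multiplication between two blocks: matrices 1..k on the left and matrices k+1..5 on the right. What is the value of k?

Adjacent pairs: AB = 30·28·18 = 15120; BC = 28·18·25 = 12600; CD = 18·25·2 = 900; DE = 25·2·15 = 750.
Length 3: A..C: k=1: 0+12600+30·28·25=33600; k=2: 15120+0+30·18·25=28620 → min 28620 | B..D: k=2: 0+900+28·18·2=1908; k=3: 12600+0+28·25·2=14000 → min 1908 | C..E: k=3: 0+750+18·25·15=7500; k=4: 900+0+18·2·15=1440 → min 1440.
Length 4: A..D: k=1: 0+1908+30·28·2=3588; k=2: 15120+900+30·18·2=17100; k=3: 28620+0+30·25·2=30120 → min 3588 | B..E: k=2: 0+1440+28·18·15=9000; k=3: 12600+750+28·25·15=23850; k=4: 1908+0+28·2·15=2748 → min 2748.
Top-level splits: k=1: (A..A)·(B..E) → 0+2748+30·28·15 = 15348; k=2: (A..B)·(C..E) → 15120+1440+30·18·15 = 24660; k=3: (A..C)·(D..E) → 28620+750+30·25·15 = 40620; k=4: (A..D)·(E..E) → 3588+0+30·2·15 = 4488.
Best split is after D, i.e. k = 4.

4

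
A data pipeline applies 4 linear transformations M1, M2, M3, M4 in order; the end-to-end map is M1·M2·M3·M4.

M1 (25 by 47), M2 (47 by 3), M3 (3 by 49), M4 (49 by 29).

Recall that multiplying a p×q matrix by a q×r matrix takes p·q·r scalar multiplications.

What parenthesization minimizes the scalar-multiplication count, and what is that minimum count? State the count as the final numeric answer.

9963

Adjacent pairs: M1M2 = 25·47·3 = 3525; M2M3 = 47·3·49 = 6909; M3M4 = 3·49·29 = 4263.
Length 3: M1..M3: k=1: 0+6909+25·47·49=64484; k=2: 3525+0+25·3·49=7200 → min 7200 | M2..M4: k=2: 0+4263+47·3·29=8352; k=3: 6909+0+47·49·29=73696 → min 8352.
Length 4: M1..M4: k=1: 0+8352+25·47·29=42427; k=2: 3525+4263+25·3·29=9963; k=3: 7200+0+25·49·29=42725 → min 9963.
Optimal parenthesization: ((M1·M2)·(M3·M4)) with cost 9963.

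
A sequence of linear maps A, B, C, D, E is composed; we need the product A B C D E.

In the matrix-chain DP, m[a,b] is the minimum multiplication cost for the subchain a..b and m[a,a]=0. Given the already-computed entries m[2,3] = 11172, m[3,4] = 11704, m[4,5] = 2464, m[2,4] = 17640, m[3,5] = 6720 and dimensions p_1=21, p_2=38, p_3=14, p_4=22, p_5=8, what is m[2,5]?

m[2,5] = min over k∈[2,4] of m[2,k]+m[k+1,5]+p_{1}·p_k·p_{5}.
k=2: 0 + 6720 + 21·38·8 = 13104; k=3: 11172 + 2464 + 21·14·8 = 15988; k=4: 17640 + 0 + 21·22·8 = 21336.
Minimum: 13104 at k=2.

13104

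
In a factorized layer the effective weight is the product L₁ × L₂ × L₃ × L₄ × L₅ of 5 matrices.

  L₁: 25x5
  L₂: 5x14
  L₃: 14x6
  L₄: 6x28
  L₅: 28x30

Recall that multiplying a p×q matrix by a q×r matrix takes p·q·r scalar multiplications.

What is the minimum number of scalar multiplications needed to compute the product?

9210

Adjacent pairs: L₁L₂ = 25·5·14 = 1750; L₂L₃ = 5·14·6 = 420; L₃L₄ = 14·6·28 = 2352; L₄L₅ = 6·28·30 = 5040.
Length 3: L₁..L₃: k=1: 0+420+25·5·6=1170; k=2: 1750+0+25·14·6=3850 → min 1170 | L₂..L₄: k=2: 0+2352+5·14·28=4312; k=3: 420+0+5·6·28=1260 → min 1260 | L₃..L₅: k=3: 0+5040+14·6·30=7560; k=4: 2352+0+14·28·30=14112 → min 7560.
Length 4: L₁..L₄: k=1: 0+1260+25·5·28=4760; k=2: 1750+2352+25·14·28=13902; k=3: 1170+0+25·6·28=5370 → min 4760 | L₂..L₅: k=2: 0+7560+5·14·30=9660; k=3: 420+5040+5·6·30=6360; k=4: 1260+0+5·28·30=5460 → min 5460.
Length 5: L₁..L₅: k=1: 0+5460+25·5·30=9210; k=2: 1750+7560+25·14·30=19810; k=3: 1170+5040+25·6·30=10710; k=4: 4760+0+25·28·30=25760 → min 9210.
Optimal order: (L₁ × (((L₂ × L₃) × L₄) × L₅)) with cost 9210.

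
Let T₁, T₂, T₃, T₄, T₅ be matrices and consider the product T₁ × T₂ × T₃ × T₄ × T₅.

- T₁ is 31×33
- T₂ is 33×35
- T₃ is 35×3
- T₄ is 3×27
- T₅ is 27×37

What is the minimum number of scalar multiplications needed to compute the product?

12972

Adjacent pairs: T₁T₂ = 31·33·35 = 35805; T₂T₃ = 33·35·3 = 3465; T₃T₄ = 35·3·27 = 2835; T₄T₅ = 3·27·37 = 2997.
Length 3: T₁..T₃: k=1: 0+3465+31·33·3=6534; k=2: 35805+0+31·35·3=39060 → min 6534 | T₂..T₄: k=2: 0+2835+33·35·27=34020; k=3: 3465+0+33·3·27=6138 → min 6138 | T₃..T₅: k=3: 0+2997+35·3·37=6882; k=4: 2835+0+35·27·37=37800 → min 6882.
Length 4: T₁..T₄: k=1: 0+6138+31·33·27=33759; k=2: 35805+2835+31·35·27=67935; k=3: 6534+0+31·3·27=9045 → min 9045 | T₂..T₅: k=2: 0+6882+33·35·37=49617; k=3: 3465+2997+33·3·37=10125; k=4: 6138+0+33·27·37=39105 → min 10125.
Length 5: T₁..T₅: k=1: 0+10125+31·33·37=47976; k=2: 35805+6882+31·35·37=82832; k=3: 6534+2997+31·3·37=12972; k=4: 9045+0+31·27·37=40014 → min 12972.
Optimal order: ((T₁ × (T₂ × T₃)) × (T₄ × T₅)) with cost 12972.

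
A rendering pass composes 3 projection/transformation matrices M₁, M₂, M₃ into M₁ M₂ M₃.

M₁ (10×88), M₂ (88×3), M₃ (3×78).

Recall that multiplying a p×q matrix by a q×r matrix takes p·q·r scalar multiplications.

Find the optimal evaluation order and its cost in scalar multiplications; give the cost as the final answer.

4980

(M₁ (M₂ M₃)): cost 89232.
((M₁ M₂) M₃): cost 4980.
Optimal: ((M₁ M₂) M₃) with cost 4980.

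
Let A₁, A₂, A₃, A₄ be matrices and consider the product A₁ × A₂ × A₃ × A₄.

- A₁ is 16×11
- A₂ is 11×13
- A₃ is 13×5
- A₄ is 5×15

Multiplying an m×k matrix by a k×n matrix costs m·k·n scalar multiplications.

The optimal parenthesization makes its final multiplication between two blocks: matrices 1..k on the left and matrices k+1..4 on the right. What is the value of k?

3

Adjacent pairs: A₁A₂ = 16·11·13 = 2288; A₂A₃ = 11·13·5 = 715; A₃A₄ = 13·5·15 = 975.
Length 3: A₁..A₃: k=1: 0+715+16·11·5=1595; k=2: 2288+0+16·13·5=3328 → min 1595 | A₂..A₄: k=2: 0+975+11·13·15=3120; k=3: 715+0+11·5·15=1540 → min 1540.
Top-level splits: k=1: (A₁..A₁)·(A₂..A₄) → 0+1540+16·11·15 = 4180; k=2: (A₁..A₂)·(A₃..A₄) → 2288+975+16·13·15 = 6383; k=3: (A₁..A₃)·(A₄..A₄) → 1595+0+16·5·15 = 2795.
Best split is after A₃, i.e. k = 3.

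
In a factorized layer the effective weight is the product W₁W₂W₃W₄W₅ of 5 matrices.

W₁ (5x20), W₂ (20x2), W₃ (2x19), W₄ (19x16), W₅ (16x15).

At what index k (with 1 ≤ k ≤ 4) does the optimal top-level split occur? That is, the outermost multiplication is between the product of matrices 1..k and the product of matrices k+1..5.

2

Adjacent pairs: W₁W₂ = 5·20·2 = 200; W₂W₃ = 20·2·19 = 760; W₃W₄ = 2·19·16 = 608; W₄W₅ = 19·16·15 = 4560.
Length 3: W₁..W₃: k=1: 0+760+5·20·19=2660; k=2: 200+0+5·2·19=390 → min 390 | W₂..W₄: k=2: 0+608+20·2·16=1248; k=3: 760+0+20·19·16=6840 → min 1248 | W₃..W₅: k=3: 0+4560+2·19·15=5130; k=4: 608+0+2·16·15=1088 → min 1088.
Length 4: W₁..W₄: k=1: 0+1248+5·20·16=2848; k=2: 200+608+5·2·16=968; k=3: 390+0+5·19·16=1910 → min 968 | W₂..W₅: k=2: 0+1088+20·2·15=1688; k=3: 760+4560+20·19·15=11020; k=4: 1248+0+20·16·15=6048 → min 1688.
Top-level splits: k=1: (W₁..W₁)·(W₂..W₅) → 0+1688+5·20·15 = 3188; k=2: (W₁..W₂)·(W₃..W₅) → 200+1088+5·2·15 = 1438; k=3: (W₁..W₃)·(W₄..W₅) → 390+4560+5·19·15 = 6375; k=4: (W₁..W₄)·(W₅..W₅) → 968+0+5·16·15 = 2168.
Best split is after W₂, i.e. k = 2.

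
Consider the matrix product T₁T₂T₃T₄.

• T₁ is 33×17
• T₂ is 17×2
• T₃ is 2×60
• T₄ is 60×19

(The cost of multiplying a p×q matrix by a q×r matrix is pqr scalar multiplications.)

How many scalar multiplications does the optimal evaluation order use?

4656

Adjacent pairs: T₁T₂ = 33·17·2 = 1122; T₂T₃ = 17·2·60 = 2040; T₃T₄ = 2·60·19 = 2280.
Length 3: T₁..T₃: k=1: 0+2040+33·17·60=35700; k=2: 1122+0+33·2·60=5082 → min 5082 | T₂..T₄: k=2: 0+2280+17·2·19=2926; k=3: 2040+0+17·60·19=21420 → min 2926.
Length 4: T₁..T₄: k=1: 0+2926+33·17·19=13585; k=2: 1122+2280+33·2·19=4656; k=3: 5082+0+33·60·19=42702 → min 4656.
Optimal order: ((T₁T₂)(T₃T₄)) with cost 4656.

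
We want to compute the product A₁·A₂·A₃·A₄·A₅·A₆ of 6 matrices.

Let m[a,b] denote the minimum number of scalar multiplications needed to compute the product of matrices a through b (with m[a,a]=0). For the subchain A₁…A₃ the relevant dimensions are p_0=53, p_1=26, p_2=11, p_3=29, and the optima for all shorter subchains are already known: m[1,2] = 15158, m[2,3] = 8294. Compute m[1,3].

m[1,3] = min over k∈[1,2] of m[1,k]+m[k+1,3]+p_{0}·p_k·p_{3}.
k=1: 0 + 8294 + 53·26·29 = 48256; k=2: 15158 + 0 + 53·11·29 = 32065.
Minimum: 32065 at k=2.

32065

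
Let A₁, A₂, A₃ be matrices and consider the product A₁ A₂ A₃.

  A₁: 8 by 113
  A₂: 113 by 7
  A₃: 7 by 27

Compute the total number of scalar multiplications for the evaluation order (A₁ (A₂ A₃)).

(A₂ A₃): 113×7 by 7×27 → 113×27, cost 113·7·27 = 21357
(A₁ (A₂ A₃)): 8×113 by 113×27 → 8×27, cost 8·113·27 = 24408; cumulative 45765
Total: 45765 scalar multiplications.

45765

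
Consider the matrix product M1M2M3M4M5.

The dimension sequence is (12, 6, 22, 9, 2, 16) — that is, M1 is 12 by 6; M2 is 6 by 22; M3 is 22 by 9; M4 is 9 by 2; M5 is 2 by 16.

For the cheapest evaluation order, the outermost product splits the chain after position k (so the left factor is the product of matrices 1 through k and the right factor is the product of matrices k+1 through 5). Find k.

4

Adjacent pairs: M1M2 = 12·6·22 = 1584; M2M3 = 6·22·9 = 1188; M3M4 = 22·9·2 = 396; M4M5 = 9·2·16 = 288.
Length 3: M1..M3: k=1: 0+1188+12·6·9=1836; k=2: 1584+0+12·22·9=3960 → min 1836 | M2..M4: k=2: 0+396+6·22·2=660; k=3: 1188+0+6·9·2=1296 → min 660 | M3..M5: k=3: 0+288+22·9·16=3456; k=4: 396+0+22·2·16=1100 → min 1100.
Length 4: M1..M4: k=1: 0+660+12·6·2=804; k=2: 1584+396+12·22·2=2508; k=3: 1836+0+12·9·2=2052 → min 804 | M2..M5: k=2: 0+1100+6·22·16=3212; k=3: 1188+288+6·9·16=2340; k=4: 660+0+6·2·16=852 → min 852.
Top-level splits: k=1: (M1..M1)·(M2..M5) → 0+852+12·6·16 = 2004; k=2: (M1..M2)·(M3..M5) → 1584+1100+12·22·16 = 6908; k=3: (M1..M3)·(M4..M5) → 1836+288+12·9·16 = 3852; k=4: (M1..M4)·(M5..M5) → 804+0+12·2·16 = 1188.
Best split is after M4, i.e. k = 4.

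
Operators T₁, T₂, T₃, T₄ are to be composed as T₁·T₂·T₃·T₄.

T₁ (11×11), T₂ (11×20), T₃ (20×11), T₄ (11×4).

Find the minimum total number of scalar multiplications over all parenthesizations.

Adjacent pairs: T₁T₂ = 11·11·20 = 2420; T₂T₃ = 11·20·11 = 2420; T₃T₄ = 20·11·4 = 880.
Length 3: T₁..T₃: k=1: 0+2420+11·11·11=3751; k=2: 2420+0+11·20·11=4840 → min 3751 | T₂..T₄: k=2: 0+880+11·20·4=1760; k=3: 2420+0+11·11·4=2904 → min 1760.
Length 4: T₁..T₄: k=1: 0+1760+11·11·4=2244; k=2: 2420+880+11·20·4=4180; k=3: 3751+0+11·11·4=4235 → min 2244.
Optimal order: (T₁·(T₂·(T₃·T₄))) with cost 2244.

2244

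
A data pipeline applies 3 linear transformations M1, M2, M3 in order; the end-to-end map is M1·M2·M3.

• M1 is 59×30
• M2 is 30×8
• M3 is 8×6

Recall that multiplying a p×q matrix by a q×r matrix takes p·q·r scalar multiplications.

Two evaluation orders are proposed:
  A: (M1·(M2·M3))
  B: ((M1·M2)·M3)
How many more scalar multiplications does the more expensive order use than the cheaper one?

4932

Order A = (M1·(M2·M3)): (M2·M3): 30×8 by 8×6 → 30×6, cost 30·8·6 = 1440; (M1·(M2·M3)): 59×30 by 30×6 → 59×6, cost 59·30·6 = 10620; cumulative 12060. Total 12060.
Order B = ((M1·M2)·M3): (M1·M2): 59×30 by 30×8 → 59×8, cost 59·30·8 = 14160; ((M1·M2)·M3): 59×8 by 8×6 → 59×6, cost 59·8·6 = 2832; cumulative 16992. Total 16992.
Difference: |12060 − 16992| = 4932.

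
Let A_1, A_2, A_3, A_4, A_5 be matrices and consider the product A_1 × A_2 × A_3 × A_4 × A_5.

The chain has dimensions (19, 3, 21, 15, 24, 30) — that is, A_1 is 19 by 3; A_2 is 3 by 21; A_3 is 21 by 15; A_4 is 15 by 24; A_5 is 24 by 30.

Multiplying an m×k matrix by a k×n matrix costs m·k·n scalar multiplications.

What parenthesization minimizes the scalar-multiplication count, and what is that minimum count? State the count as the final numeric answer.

5895

Adjacent pairs: A_1A_2 = 19·3·21 = 1197; A_2A_3 = 3·21·15 = 945; A_3A_4 = 21·15·24 = 7560; A_4A_5 = 15·24·30 = 10800.
Length 3: A_1..A_3: k=1: 0+945+19·3·15=1800; k=2: 1197+0+19·21·15=7182 → min 1800 | A_2..A_4: k=2: 0+7560+3·21·24=9072; k=3: 945+0+3·15·24=2025 → min 2025 | A_3..A_5: k=3: 0+10800+21·15·30=20250; k=4: 7560+0+21·24·30=22680 → min 20250.
Length 4: A_1..A_4: k=1: 0+2025+19·3·24=3393; k=2: 1197+7560+19·21·24=18333; k=3: 1800+0+19·15·24=8640 → min 3393 | A_2..A_5: k=2: 0+20250+3·21·30=22140; k=3: 945+10800+3·15·30=13095; k=4: 2025+0+3·24·30=4185 → min 4185.
Length 5: A_1..A_5: k=1: 0+4185+19·3·30=5895; k=2: 1197+20250+19·21·30=33417; k=3: 1800+10800+19·15·30=21150; k=4: 3393+0+19·24·30=17073 → min 5895.
Optimal parenthesization: (A_1 × (((A_2 × A_3) × A_4) × A_5)) with cost 5895.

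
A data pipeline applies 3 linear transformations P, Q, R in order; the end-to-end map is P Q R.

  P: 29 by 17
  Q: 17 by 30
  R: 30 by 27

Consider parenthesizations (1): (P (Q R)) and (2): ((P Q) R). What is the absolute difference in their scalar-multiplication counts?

11199

Order (1) = (P (Q R)): (Q R): 17×30 by 30×27 → 17×27, cost 17·30·27 = 13770; (P (Q R)): 29×17 by 17×27 → 29×27, cost 29·17·27 = 13311; cumulative 27081. Total 27081.
Order (2) = ((P Q) R): (P Q): 29×17 by 17×30 → 29×30, cost 29·17·30 = 14790; ((P Q) R): 29×30 by 30×27 → 29×27, cost 29·30·27 = 23490; cumulative 38280. Total 38280.
Difference: |27081 − 38280| = 11199.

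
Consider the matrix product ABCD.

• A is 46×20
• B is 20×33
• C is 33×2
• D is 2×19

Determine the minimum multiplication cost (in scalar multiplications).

4908

Adjacent pairs: AB = 46·20·33 = 30360; BC = 20·33·2 = 1320; CD = 33·2·19 = 1254.
Length 3: A..C: k=1: 0+1320+46·20·2=3160; k=2: 30360+0+46·33·2=33396 → min 3160 | B..D: k=2: 0+1254+20·33·19=13794; k=3: 1320+0+20·2·19=2080 → min 2080.
Length 4: A..D: k=1: 0+2080+46·20·19=19560; k=2: 30360+1254+46·33·19=60456; k=3: 3160+0+46·2·19=4908 → min 4908.
Optimal order: ((A(BC))D) with cost 4908.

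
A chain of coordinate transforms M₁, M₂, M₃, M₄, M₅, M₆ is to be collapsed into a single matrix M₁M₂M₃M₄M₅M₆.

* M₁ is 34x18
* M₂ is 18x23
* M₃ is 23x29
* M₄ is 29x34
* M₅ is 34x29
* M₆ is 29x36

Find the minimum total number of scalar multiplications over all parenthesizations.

88326

Adjacent pairs: M₁M₂ = 34·18·23 = 14076; M₂M₃ = 18·23·29 = 12006; M₃M₄ = 23·29·34 = 22678; M₄M₅ = 29·34·29 = 28594; M₅M₆ = 34·29·36 = 35496.
Length 3: M₁..M₃: k=1: 0+12006+34·18·29=29754; k=2: 14076+0+34·23·29=36754 → min 29754 | M₂..M₄: k=2: 0+22678+18·23·34=36754; k=3: 12006+0+18·29·34=29754 → min 29754 | M₃..M₅: k=3: 0+28594+23·29·29=47937; k=4: 22678+0+23·34·29=45356 → min 45356 | M₄..M₆: k=4: 0+35496+29·34·36=70992; k=5: 28594+0+29·29·36=58870 → min 58870.
Length 4: M₁..M₄: k=1: 0+29754+34·18·34=50562; k=2: 14076+22678+34·23·34=63342; k=3: 29754+0+34·29·34=63278 → min 50562 | M₂..M₅: k=2: 0+45356+18·23·29=57362; k=3: 12006+28594+18·29·29=55738; k=4: 29754+0+18·34·29=47502 → min 47502 | M₃..M₆: k=3: 0+58870+23·29·36=82882; k=4: 22678+35496+23·34·36=86326; k=5: 45356+0+23·29·36=69368 → min 69368.
Length 5: M₁..M₅: k=1: 0+47502+34·18·29=65250; k=2: 14076+45356+34·23·29=82110; k=3: 29754+28594+34·29·29=86942; k=4: 50562+0+34·34·29=84086 → min 65250 | M₂..M₆: k=2: 0+69368+18·23·36=84272; k=3: 12006+58870+18·29·36=89668; k=4: 29754+35496+18·34·36=87282; k=5: 47502+0+18·29·36=66294 → min 66294.
Length 6: M₁..M₆: k=1: 0+66294+34·18·36=88326; k=2: 14076+69368+34·23·36=111596; k=3: 29754+58870+34·29·36=124120; k=4: 50562+35496+34·34·36=127674; k=5: 65250+0+34·29·36=100746 → min 88326.
Optimal order: (M₁((((M₂M₃)M₄)M₅)M₆)) with cost 88326.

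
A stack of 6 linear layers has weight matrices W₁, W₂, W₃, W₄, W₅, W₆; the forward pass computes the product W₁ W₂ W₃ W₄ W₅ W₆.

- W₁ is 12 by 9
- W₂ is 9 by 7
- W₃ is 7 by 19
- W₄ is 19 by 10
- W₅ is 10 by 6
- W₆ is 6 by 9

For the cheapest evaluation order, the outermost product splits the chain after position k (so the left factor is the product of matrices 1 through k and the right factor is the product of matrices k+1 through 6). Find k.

Adjacent pairs: W₁W₂ = 12·9·7 = 756; W₂W₃ = 9·7·19 = 1197; W₃W₄ = 7·19·10 = 1330; W₄W₅ = 19·10·6 = 1140; W₅W₆ = 10·6·9 = 540.
Length 3: W₁..W₃: k=1: 0+1197+12·9·19=3249; k=2: 756+0+12·7·19=2352 → min 2352 | W₂..W₄: k=2: 0+1330+9·7·10=1960; k=3: 1197+0+9·19·10=2907 → min 1960 | W₃..W₅: k=3: 0+1140+7·19·6=1938; k=4: 1330+0+7·10·6=1750 → min 1750 | W₄..W₆: k=4: 0+540+19·10·9=2250; k=5: 1140+0+19·6·9=2166 → min 2166.
Length 4: W₁..W₄: k=1: 0+1960+12·9·10=3040; k=2: 756+1330+12·7·10=2926; k=3: 2352+0+12·19·10=4632 → min 2926 | W₂..W₅: k=2: 0+1750+9·7·6=2128; k=3: 1197+1140+9·19·6=3363; k=4: 1960+0+9·10·6=2500 → min 2128 | W₃..W₆: k=3: 0+2166+7·19·9=3363; k=4: 1330+540+7·10·9=2500; k=5: 1750+0+7·6·9=2128 → min 2128.
Length 5: W₁..W₅: k=1: 0+2128+12·9·6=2776; k=2: 756+1750+12·7·6=3010; k=3: 2352+1140+12·19·6=4860; k=4: 2926+0+12·10·6=3646 → min 2776 | W₂..W₆: k=2: 0+2128+9·7·9=2695; k=3: 1197+2166+9·19·9=4902; k=4: 1960+540+9·10·9=3310; k=5: 2128+0+9·6·9=2614 → min 2614.
Top-level splits: k=1: (W₁..W₁)·(W₂..W₆) → 0+2614+12·9·9 = 3586; k=2: (W₁..W₂)·(W₃..W₆) → 756+2128+12·7·9 = 3640; k=3: (W₁..W₃)·(W₄..W₆) → 2352+2166+12·19·9 = 6570; k=4: (W₁..W₄)·(W₅..W₆) → 2926+540+12·10·9 = 4546; k=5: (W₁..W₅)·(W₆..W₆) → 2776+0+12·6·9 = 3424.
Best split is after W₅, i.e. k = 5.

5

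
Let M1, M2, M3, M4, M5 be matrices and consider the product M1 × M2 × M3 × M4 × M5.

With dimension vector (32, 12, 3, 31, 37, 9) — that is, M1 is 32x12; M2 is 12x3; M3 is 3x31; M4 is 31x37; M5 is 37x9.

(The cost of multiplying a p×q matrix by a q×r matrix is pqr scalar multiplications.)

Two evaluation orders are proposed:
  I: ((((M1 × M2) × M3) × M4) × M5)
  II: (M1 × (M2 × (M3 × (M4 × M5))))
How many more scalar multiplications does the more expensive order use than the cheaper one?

36548

Order I = ((((M1 × M2) × M3) × M4) × M5): (M1 × M2): 32×12 by 12×3 → 32×3, cost 32·12·3 = 1152; ((M1 × M2) × M3): 32×3 by 3×31 → 32×31, cost 32·3·31 = 2976; cumulative 4128; (((M1 × M2) × M3) × M4): 32×31 by 31×37 → 32×37, cost 32·31·37 = 36704; cumulative 40832; ((((M1 × M2) × M3) × M4) × M5): 32×37 by 37×9 → 32×9, cost 32·37·9 = 10656; cumulative 51488. Total 51488.
Order II = (M1 × (M2 × (M3 × (M4 × M5)))): (M4 × M5): 31×37 by 37×9 → 31×9, cost 31·37·9 = 10323; (M3 × (M4 × M5)): 3×31 by 31×9 → 3×9, cost 3·31·9 = 837; cumulative 11160; (M2 × (M3 × (M4 × M5))): 12×3 by 3×9 → 12×9, cost 12·3·9 = 324; cumulative 11484; (M1 × (M2 × (M3 × (M4 × M5)))): 32×12 by 12×9 → 32×9, cost 32·12·9 = 3456; cumulative 14940. Total 14940.
Difference: |51488 − 14940| = 36548.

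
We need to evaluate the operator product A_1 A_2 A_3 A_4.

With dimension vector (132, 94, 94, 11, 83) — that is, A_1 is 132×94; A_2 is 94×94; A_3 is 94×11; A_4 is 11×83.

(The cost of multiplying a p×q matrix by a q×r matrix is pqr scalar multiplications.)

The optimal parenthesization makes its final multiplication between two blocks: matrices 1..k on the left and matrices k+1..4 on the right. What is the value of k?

3

Adjacent pairs: A_1A_2 = 132·94·94 = 1166352; A_2A_3 = 94·94·11 = 97196; A_3A_4 = 94·11·83 = 85822.
Length 3: A_1..A_3: k=1: 0+97196+132·94·11=233684; k=2: 1166352+0+132·94·11=1302840 → min 233684 | A_2..A_4: k=2: 0+85822+94·94·83=819210; k=3: 97196+0+94·11·83=183018 → min 183018.
Top-level splits: k=1: (A_1..A_1)·(A_2..A_4) → 0+183018+132·94·83 = 1212882; k=2: (A_1..A_2)·(A_3..A_4) → 1166352+85822+132·94·83 = 2282038; k=3: (A_1..A_3)·(A_4..A_4) → 233684+0+132·11·83 = 354200.
Best split is after A_3, i.e. k = 3.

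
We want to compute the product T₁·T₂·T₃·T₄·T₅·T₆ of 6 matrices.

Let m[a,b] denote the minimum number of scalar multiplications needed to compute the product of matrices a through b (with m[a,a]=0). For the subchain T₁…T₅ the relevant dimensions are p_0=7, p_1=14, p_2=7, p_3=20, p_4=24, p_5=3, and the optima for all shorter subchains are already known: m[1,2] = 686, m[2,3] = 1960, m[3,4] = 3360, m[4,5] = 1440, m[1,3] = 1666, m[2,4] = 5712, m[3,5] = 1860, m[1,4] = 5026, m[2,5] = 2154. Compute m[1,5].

2448

m[1,5] = min over k∈[1,4] of m[1,k]+m[k+1,5]+p_{0}·p_k·p_{5}.
k=1: 0 + 2154 + 7·14·3 = 2448; k=2: 686 + 1860 + 7·7·3 = 2693; k=3: 1666 + 1440 + 7·20·3 = 3526; k=4: 5026 + 0 + 7·24·3 = 5530.
Minimum: 2448 at k=1.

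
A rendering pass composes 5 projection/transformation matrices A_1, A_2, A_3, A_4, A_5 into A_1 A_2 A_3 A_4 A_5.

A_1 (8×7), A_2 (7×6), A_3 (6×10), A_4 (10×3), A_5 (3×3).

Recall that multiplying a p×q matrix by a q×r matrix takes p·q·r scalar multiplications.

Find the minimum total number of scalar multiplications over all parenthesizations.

528

Adjacent pairs: A_1A_2 = 8·7·6 = 336; A_2A_3 = 7·6·10 = 420; A_3A_4 = 6·10·3 = 180; A_4A_5 = 10·3·3 = 90.
Length 3: A_1..A_3: k=1: 0+420+8·7·10=980; k=2: 336+0+8·6·10=816 → min 816 | A_2..A_4: k=2: 0+180+7·6·3=306; k=3: 420+0+7·10·3=630 → min 306 | A_3..A_5: k=3: 0+90+6·10·3=270; k=4: 180+0+6·3·3=234 → min 234.
Length 4: A_1..A_4: k=1: 0+306+8·7·3=474; k=2: 336+180+8·6·3=660; k=3: 816+0+8·10·3=1056 → min 474 | A_2..A_5: k=2: 0+234+7·6·3=360; k=3: 420+90+7·10·3=720; k=4: 306+0+7·3·3=369 → min 360.
Length 5: A_1..A_5: k=1: 0+360+8·7·3=528; k=2: 336+234+8·6·3=714; k=3: 816+90+8·10·3=1146; k=4: 474+0+8·3·3=546 → min 528.
Optimal order: (A_1 (A_2 ((A_3 A_4) A_5))) with cost 528.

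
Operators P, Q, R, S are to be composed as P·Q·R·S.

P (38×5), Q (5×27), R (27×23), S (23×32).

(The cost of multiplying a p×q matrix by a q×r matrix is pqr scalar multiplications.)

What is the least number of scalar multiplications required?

12865

Adjacent pairs: PQ = 38·5·27 = 5130; QR = 5·27·23 = 3105; RS = 27·23·32 = 19872.
Length 3: P..R: k=1: 0+3105+38·5·23=7475; k=2: 5130+0+38·27·23=28728 → min 7475 | Q..S: k=2: 0+19872+5·27·32=24192; k=3: 3105+0+5·23·32=6785 → min 6785.
Length 4: P..S: k=1: 0+6785+38·5·32=12865; k=2: 5130+19872+38·27·32=57834; k=3: 7475+0+38·23·32=35443 → min 12865.
Optimal order: (P·((Q·R)·S)) with cost 12865.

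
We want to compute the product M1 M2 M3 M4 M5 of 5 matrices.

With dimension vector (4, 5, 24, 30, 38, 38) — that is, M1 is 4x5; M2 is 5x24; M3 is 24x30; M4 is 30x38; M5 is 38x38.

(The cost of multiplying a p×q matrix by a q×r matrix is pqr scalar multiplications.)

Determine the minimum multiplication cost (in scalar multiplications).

Adjacent pairs: M1M2 = 4·5·24 = 480; M2M3 = 5·24·30 = 3600; M3M4 = 24·30·38 = 27360; M4M5 = 30·38·38 = 43320.
Length 3: M1..M3: k=1: 0+3600+4·5·30=4200; k=2: 480+0+4·24·30=3360 → min 3360 | M2..M4: k=2: 0+27360+5·24·38=31920; k=3: 3600+0+5·30·38=9300 → min 9300 | M3..M5: k=3: 0+43320+24·30·38=70680; k=4: 27360+0+24·38·38=62016 → min 62016.
Length 4: M1..M4: k=1: 0+9300+4·5·38=10060; k=2: 480+27360+4·24·38=31488; k=3: 3360+0+4·30·38=7920 → min 7920 | M2..M5: k=2: 0+62016+5·24·38=66576; k=3: 3600+43320+5·30·38=52620; k=4: 9300+0+5·38·38=16520 → min 16520.
Length 5: M1..M5: k=1: 0+16520+4·5·38=17280; k=2: 480+62016+4·24·38=66144; k=3: 3360+43320+4·30·38=51240; k=4: 7920+0+4·38·38=13696 → min 13696.
Optimal order: ((((M1 M2) M3) M4) M5) with cost 13696.

13696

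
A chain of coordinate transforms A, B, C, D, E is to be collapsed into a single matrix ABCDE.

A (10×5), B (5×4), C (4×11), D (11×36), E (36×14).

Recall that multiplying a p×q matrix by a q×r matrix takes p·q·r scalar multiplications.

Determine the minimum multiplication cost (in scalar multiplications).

Adjacent pairs: AB = 10·5·4 = 200; BC = 5·4·11 = 220; CD = 4·11·36 = 1584; DE = 11·36·14 = 5544.
Length 3: A..C: k=1: 0+220+10·5·11=770; k=2: 200+0+10·4·11=640 → min 640 | B..D: k=2: 0+1584+5·4·36=2304; k=3: 220+0+5·11·36=2200 → min 2200 | C..E: k=3: 0+5544+4·11·14=6160; k=4: 1584+0+4·36·14=3600 → min 3600.
Length 4: A..D: k=1: 0+2200+10·5·36=4000; k=2: 200+1584+10·4·36=3224; k=3: 640+0+10·11·36=4600 → min 3224 | B..E: k=2: 0+3600+5·4·14=3880; k=3: 220+5544+5·11·14=6534; k=4: 2200+0+5·36·14=4720 → min 3880.
Length 5: A..E: k=1: 0+3880+10·5·14=4580; k=2: 200+3600+10·4·14=4360; k=3: 640+5544+10·11·14=7724; k=4: 3224+0+10·36·14=8264 → min 4360.
Optimal order: ((AB)((CD)E)) with cost 4360.

4360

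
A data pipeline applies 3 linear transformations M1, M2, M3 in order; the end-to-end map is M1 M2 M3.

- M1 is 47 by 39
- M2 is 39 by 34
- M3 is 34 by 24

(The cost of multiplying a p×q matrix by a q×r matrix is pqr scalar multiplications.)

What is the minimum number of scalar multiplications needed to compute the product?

Order (M1 (M2 M3)): (M2 M3): 39×34 by 34×24 → 39×24, cost 39·34·24 = 31824; (M1 (M2 M3)): 47×39 by 39×24 → 47×24, cost 47·39·24 = 43992; cumulative 75816. Total 75816.
Order ((M1 M2) M3): (M1 M2): 47×39 by 39×34 → 47×34, cost 47·39·34 = 62322; ((M1 M2) M3): 47×34 by 34×24 → 47×24, cost 47·34·24 = 38352; cumulative 100674. Total 100674.
Minimum: 75816.

75816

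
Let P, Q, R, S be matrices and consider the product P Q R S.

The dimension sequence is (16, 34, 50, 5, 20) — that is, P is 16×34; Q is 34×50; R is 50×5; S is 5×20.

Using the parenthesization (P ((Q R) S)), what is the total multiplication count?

(Q R): 34×50 by 50×5 → 34×5, cost 34·50·5 = 8500
((Q R) S): 34×5 by 5×20 → 34×20, cost 34·5·20 = 3400; cumulative 11900
(P ((Q R) S)): 16×34 by 34×20 → 16×20, cost 16·34·20 = 10880; cumulative 22780
Total: 22780 scalar multiplications.

22780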